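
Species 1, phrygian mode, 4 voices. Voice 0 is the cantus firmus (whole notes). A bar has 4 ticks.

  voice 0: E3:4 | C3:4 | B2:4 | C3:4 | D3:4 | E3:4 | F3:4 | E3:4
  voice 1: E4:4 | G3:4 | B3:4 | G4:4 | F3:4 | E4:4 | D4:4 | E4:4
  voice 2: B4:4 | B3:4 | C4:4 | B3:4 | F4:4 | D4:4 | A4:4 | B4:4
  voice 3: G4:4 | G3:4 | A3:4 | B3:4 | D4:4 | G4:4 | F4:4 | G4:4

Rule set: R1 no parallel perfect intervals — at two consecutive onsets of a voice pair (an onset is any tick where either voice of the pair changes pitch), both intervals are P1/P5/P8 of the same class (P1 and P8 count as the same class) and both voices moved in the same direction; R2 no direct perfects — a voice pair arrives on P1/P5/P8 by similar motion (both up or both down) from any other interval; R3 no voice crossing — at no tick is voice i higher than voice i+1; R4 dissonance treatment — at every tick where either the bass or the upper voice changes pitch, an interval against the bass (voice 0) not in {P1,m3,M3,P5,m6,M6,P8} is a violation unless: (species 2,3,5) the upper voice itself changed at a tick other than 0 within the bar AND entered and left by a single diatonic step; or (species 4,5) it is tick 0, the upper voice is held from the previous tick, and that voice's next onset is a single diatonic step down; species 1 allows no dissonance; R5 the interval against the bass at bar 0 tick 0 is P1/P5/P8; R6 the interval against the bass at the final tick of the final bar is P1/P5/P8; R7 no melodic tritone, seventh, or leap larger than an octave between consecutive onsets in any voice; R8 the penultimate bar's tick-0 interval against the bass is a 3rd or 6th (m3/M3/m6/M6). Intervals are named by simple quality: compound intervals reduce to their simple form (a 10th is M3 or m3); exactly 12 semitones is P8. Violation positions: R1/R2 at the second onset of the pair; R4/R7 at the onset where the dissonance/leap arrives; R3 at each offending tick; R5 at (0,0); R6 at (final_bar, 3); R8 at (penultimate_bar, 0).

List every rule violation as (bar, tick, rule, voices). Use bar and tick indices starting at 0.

(0, 0, R3, (2, 3))
(0, 0, R5, (0, 3))
(0, 1, R3, (2, 3))
(0, 2, R3, (2, 3))
(0, 3, R3, (2, 3))
(1, 0, R2, (0, 1))
(1, 0, R2, (0, 3))
(1, 0, R2, (1, 3))
(1, 0, R3, (2, 3))
(1, 0, R4, (0, 2))
(1, 1, R3, (2, 3))
(1, 2, R3, (2, 3))
(1, 3, R3, (2, 3))
(2, 0, R3, (2, 3))
(2, 0, R4, (0, 2))
(2, 0, R4, (0, 3))
(2, 1, R3, (2, 3))
(2, 2, R3, (2, 3))
(2, 3, R3, (2, 3))
(3, 0, R2, (0, 1))
(3, 0, R3, (1, 2))
(3, 0, R4, (0, 2))
(3, 0, R4, (0, 3))
(3, 1, R3, (1, 2))
(3, 2, R3, (1, 2))
(3, 3, R3, (1, 2))
(4, 0, R2, (0, 3))
(4, 0, R3, (2, 3))
(4, 0, R7, (1,))
(4, 0, R7, (2,))
(4, 1, R3, (2, 3))
(4, 2, R3, (2, 3))
(4, 3, R3, (2, 3))
(5, 0, R2, (0, 1))
(5, 0, R3, (1, 2))
(5, 0, R4, (0, 2))
(5, 0, R7, (1,))
(5, 1, R3, (1, 2))
(5, 2, R3, (1, 2))
(5, 3, R3, (1, 2))
(6, 0, R3, (2, 3))
(6, 0, R8, (0, 3))
(6, 1, R3, (2, 3))
(6, 2, R3, (2, 3))
(6, 3, R3, (2, 3))
(7, 0, R1, (1, 2))
(7, 0, R3, (2, 3))
(7, 1, R3, (2, 3))
(7, 2, R3, (2, 3))
(7, 3, R3, (2, 3))
(7, 3, R6, (0, 3))

bar 0: v0=E3 v1=E4 v2=B4 v3=G4 downbeat m3
bar 1: v0=C3 v1=G3 v2=B3 v3=G3 downbeat P5
bar 2: v0=B2 v1=B3 v2=C4 v3=A3 downbeat m7
bar 3: v0=C3 v1=G4 v2=B3 v3=B3 downbeat M7
bar 4: v0=D3 v1=F3 v2=F4 v3=D4 downbeat P8
bar 5: v0=E3 v1=E4 v2=D4 v3=G4 downbeat m3
bar 6: v0=F3 v1=D4 v2=A4 v3=F4 downbeat P8
bar 7: v0=E3 v1=E4 v2=B4 v3=G4 downbeat m3
  -> R3 @ bar 0 tick 0 v(2, 3): B4 above G4
  -> R5 @ bar 0 tick 0 v(0, 3): opens on m3
  -> R3 @ bar 0 tick 1 v(2, 3): B4 above G4
  -> R3 @ bar 0 tick 2 v(2, 3): B4 above G4
  -> R3 @ bar 0 tick 3 v(2, 3): B4 above G4
  -> R2 @ bar 1 tick 0 v(0, 1): E3/E4 P8 -> C3/G3 P5 similar
  -> R2 @ bar 1 tick 0 v(0, 3): E3/G4 m3 -> C3/G3 P5 similar
  -> R2 @ bar 1 tick 0 v(1, 3): E4/G4 m3 -> G3/G3 P1 similar
  -> R3 @ bar 1 tick 0 v(2, 3): B3 above G3
  -> R4 @ bar 1 tick 0 v(0, 2): C3/B3 M7 untreated
  -> R3 @ bar 1 tick 1 v(2, 3): B3 above G3
  -> R3 @ bar 1 tick 2 v(2, 3): B3 above G3
  -> R3 @ bar 1 tick 3 v(2, 3): B3 above G3
  -> R3 @ bar 2 tick 0 v(2, 3): C4 above A3
  -> R4 @ bar 2 tick 0 v(0, 2): B2/C4 m2 untreated
  -> R4 @ bar 2 tick 0 v(0, 3): B2/A3 m7 untreated
  -> R3 @ bar 2 tick 1 v(2, 3): C4 above A3
  -> R3 @ bar 2 tick 2 v(2, 3): C4 above A3
  -> R3 @ bar 2 tick 3 v(2, 3): C4 above A3
  -> R2 @ bar 3 tick 0 v(0, 1): B2/B3 P8 -> C3/G4 P5 similar
  -> R3 @ bar 3 tick 0 v(1, 2): G4 above B3
  -> R4 @ bar 3 tick 0 v(0, 2): C3/B3 M7 untreated
  -> R4 @ bar 3 tick 0 v(0, 3): C3/B3 M7 untreated
  -> R3 @ bar 3 tick 1 v(1, 2): G4 above B3
  -> R3 @ bar 3 tick 2 v(1, 2): G4 above B3
  -> R3 @ bar 3 tick 3 v(1, 2): G4 above B3
  -> R2 @ bar 4 tick 0 v(0, 3): C3/B3 M7 -> D3/D4 P8 similar
  -> R3 @ bar 4 tick 0 v(2, 3): F4 above D4
  -> R7 @ bar 4 tick 0 v(1,): G4->F3 leap 14st
  -> R7 @ bar 4 tick 0 v(2,): B3->F4 leap 6st
  -> R3 @ bar 4 tick 1 v(2, 3): F4 above D4
  -> R3 @ bar 4 tick 2 v(2, 3): F4 above D4
  -> R3 @ bar 4 tick 3 v(2, 3): F4 above D4
  -> R2 @ bar 5 tick 0 v(0, 1): D3/F3 m3 -> E3/E4 P8 similar
  -> R3 @ bar 5 tick 0 v(1, 2): E4 above D4
  -> R4 @ bar 5 tick 0 v(0, 2): E3/D4 m7 untreated
  -> R7 @ bar 5 tick 0 v(1,): F3->E4 leap 11st
  -> R3 @ bar 5 tick 1 v(1, 2): E4 above D4
  -> R3 @ bar 5 tick 2 v(1, 2): E4 above D4
  -> R3 @ bar 5 tick 3 v(1, 2): E4 above D4
  -> R3 @ bar 6 tick 0 v(2, 3): A4 above F4
  -> R8 @ bar 6 tick 0 v(0, 3): penult P8 not 3rd/6th
  -> R3 @ bar 6 tick 1 v(2, 3): A4 above F4
  -> R3 @ bar 6 tick 2 v(2, 3): A4 above F4
  -> R3 @ bar 6 tick 3 v(2, 3): A4 above F4
  -> R1 @ bar 7 tick 0 v(1, 2): D4/A4 P5 -> E4/B4 P5 similar
  -> R3 @ bar 7 tick 0 v(2, 3): B4 above G4
  -> R3 @ bar 7 tick 1 v(2, 3): B4 above G4
  -> R3 @ bar 7 tick 2 v(2, 3): B4 above G4
  -> R3 @ bar 7 tick 3 v(2, 3): B4 above G4
  -> R6 @ bar 7 tick 3 v(0, 3): closes on m3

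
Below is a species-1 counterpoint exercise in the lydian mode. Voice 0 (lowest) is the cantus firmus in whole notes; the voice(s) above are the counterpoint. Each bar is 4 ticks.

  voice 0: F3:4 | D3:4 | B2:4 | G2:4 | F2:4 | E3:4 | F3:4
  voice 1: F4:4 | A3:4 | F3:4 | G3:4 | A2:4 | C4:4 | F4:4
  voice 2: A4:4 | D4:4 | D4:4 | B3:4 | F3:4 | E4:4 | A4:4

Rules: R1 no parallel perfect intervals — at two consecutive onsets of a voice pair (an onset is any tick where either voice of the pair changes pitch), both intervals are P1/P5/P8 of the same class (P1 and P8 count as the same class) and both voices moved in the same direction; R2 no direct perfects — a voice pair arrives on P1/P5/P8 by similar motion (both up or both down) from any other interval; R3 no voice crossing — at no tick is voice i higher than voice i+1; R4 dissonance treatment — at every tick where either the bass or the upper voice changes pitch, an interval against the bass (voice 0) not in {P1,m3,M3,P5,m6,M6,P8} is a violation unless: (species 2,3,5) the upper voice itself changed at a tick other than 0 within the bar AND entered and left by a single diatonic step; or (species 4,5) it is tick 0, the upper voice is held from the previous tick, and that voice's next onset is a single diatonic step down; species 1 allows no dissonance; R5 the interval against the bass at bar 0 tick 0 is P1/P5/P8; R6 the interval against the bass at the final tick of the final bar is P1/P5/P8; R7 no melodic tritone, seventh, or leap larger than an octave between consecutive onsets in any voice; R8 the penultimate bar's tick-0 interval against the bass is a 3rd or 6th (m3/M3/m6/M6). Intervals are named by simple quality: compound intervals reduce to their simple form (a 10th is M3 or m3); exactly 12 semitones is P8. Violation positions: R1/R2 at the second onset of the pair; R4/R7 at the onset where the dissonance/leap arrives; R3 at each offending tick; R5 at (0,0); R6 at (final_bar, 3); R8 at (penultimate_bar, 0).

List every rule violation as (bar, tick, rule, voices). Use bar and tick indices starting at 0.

(0, 0, R5, (0, 2))
(1, 0, R2, (0, 1))
(1, 0, R2, (0, 2))
(2, 0, R4, (0, 1))
(4, 0, R2, (0, 2))
(4, 0, R7, (1,))
(4, 0, R7, (2,))
(5, 0, R1, (0, 2))
(5, 0, R7, (0,))
(5, 0, R7, (1,))
(5, 0, R7, (2,))
(5, 0, R8, (0, 2))
(6, 0, R2, (0, 1))
(6, 3, R6, (0, 2))

bar 0: v0=F3 v1=F4 v2=A4 downbeat M3
bar 1: v0=D3 v1=A3 v2=D4 downbeat P8
bar 2: v0=B2 v1=F3 v2=D4 downbeat m3
bar 3: v0=G2 v1=G3 v2=B3 downbeat M3
bar 4: v0=F2 v1=A2 v2=F3 downbeat P8
bar 5: v0=E3 v1=C4 v2=E4 downbeat P8
bar 6: v0=F3 v1=F4 v2=A4 downbeat M3
  -> R5 @ bar 0 tick 0 v(0, 2): opens on M3
  -> R2 @ bar 1 tick 0 v(0, 1): F3/F4 P8 -> D3/A3 P5 similar
  -> R2 @ bar 1 tick 0 v(0, 2): F3/A4 M3 -> D3/D4 P8 similar
  -> R4 @ bar 2 tick 0 v(0, 1): B2/F3 TT untreated
  -> R2 @ bar 4 tick 0 v(0, 2): G2/B3 M3 -> F2/F3 P8 similar
  -> R7 @ bar 4 tick 0 v(1,): G3->A2 leap 10st
  -> R7 @ bar 4 tick 0 v(2,): B3->F3 leap 6st
  -> R1 @ bar 5 tick 0 v(0, 2): F2/F3 P8 -> E3/E4 P8 similar
  -> R7 @ bar 5 tick 0 v(0,): F2->E3 leap 11st
  -> R7 @ bar 5 tick 0 v(1,): A2->C4 leap 15st
  -> R7 @ bar 5 tick 0 v(2,): F3->E4 leap 11st
  -> R8 @ bar 5 tick 0 v(0, 2): penult P8 not 3rd/6th
  -> R2 @ bar 6 tick 0 v(0, 1): E3/C4 m6 -> F3/F4 P8 similar
  -> R6 @ bar 6 tick 3 v(0, 2): closes on M3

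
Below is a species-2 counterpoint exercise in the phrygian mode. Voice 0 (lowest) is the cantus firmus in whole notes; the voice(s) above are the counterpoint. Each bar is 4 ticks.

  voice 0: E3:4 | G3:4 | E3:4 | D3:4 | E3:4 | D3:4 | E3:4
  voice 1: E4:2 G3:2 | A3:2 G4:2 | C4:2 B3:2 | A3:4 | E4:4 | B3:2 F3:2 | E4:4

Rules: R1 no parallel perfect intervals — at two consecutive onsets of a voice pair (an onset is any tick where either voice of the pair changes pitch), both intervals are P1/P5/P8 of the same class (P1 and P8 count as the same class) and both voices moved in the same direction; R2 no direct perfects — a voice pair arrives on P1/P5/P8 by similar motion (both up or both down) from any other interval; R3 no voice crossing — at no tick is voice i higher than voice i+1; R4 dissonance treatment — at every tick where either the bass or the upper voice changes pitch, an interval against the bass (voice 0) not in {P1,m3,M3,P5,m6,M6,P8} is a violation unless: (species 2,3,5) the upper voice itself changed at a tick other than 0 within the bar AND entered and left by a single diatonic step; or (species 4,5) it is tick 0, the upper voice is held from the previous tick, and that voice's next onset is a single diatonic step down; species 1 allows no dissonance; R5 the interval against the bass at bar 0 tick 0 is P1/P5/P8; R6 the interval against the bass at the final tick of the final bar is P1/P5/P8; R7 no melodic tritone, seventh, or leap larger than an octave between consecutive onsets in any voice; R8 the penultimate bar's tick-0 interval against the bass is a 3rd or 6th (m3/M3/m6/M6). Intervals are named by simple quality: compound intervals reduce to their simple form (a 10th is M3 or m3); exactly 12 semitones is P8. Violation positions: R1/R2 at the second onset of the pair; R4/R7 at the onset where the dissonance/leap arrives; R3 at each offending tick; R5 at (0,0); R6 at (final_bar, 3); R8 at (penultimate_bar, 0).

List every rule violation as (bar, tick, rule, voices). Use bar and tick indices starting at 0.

(1, 0, R4, (0, 1))
(1, 2, R7, (1,))
(3, 0, R1, (0, 1))
(4, 0, R2, (0, 1))
(5, 2, R7, (1,))
(6, 0, R2, (0, 1))
(6, 0, R7, (1,))

bar 0: v0=E3 v1=E4 downbeat P8
bar 1: v0=G3 v1=A3 downbeat M2
bar 2: v0=E3 v1=C4 downbeat m6
bar 3: v0=D3 v1=A3 downbeat P5
bar 4: v0=E3 v1=E4 downbeat P8
bar 5: v0=D3 v1=B3 downbeat M6
bar 6: v0=E3 v1=E4 downbeat P8
  -> R4 @ bar 1 tick 0 v(0, 1): G3/A3 M2 untreated
  -> R7 @ bar 1 tick 2 v(1,): A3->G4 leap 10st
  -> R1 @ bar 3 tick 0 v(0, 1): E3/B3 P5 -> D3/A3 P5 similar
  -> R2 @ bar 4 tick 0 v(0, 1): D3/A3 P5 -> E3/E4 P8 similar
  -> R7 @ bar 5 tick 2 v(1,): B3->F3 leap 6st
  -> R2 @ bar 6 tick 0 v(0, 1): D3/F3 m3 -> E3/E4 P8 similar
  -> R7 @ bar 6 tick 0 v(1,): F3->E4 leap 11st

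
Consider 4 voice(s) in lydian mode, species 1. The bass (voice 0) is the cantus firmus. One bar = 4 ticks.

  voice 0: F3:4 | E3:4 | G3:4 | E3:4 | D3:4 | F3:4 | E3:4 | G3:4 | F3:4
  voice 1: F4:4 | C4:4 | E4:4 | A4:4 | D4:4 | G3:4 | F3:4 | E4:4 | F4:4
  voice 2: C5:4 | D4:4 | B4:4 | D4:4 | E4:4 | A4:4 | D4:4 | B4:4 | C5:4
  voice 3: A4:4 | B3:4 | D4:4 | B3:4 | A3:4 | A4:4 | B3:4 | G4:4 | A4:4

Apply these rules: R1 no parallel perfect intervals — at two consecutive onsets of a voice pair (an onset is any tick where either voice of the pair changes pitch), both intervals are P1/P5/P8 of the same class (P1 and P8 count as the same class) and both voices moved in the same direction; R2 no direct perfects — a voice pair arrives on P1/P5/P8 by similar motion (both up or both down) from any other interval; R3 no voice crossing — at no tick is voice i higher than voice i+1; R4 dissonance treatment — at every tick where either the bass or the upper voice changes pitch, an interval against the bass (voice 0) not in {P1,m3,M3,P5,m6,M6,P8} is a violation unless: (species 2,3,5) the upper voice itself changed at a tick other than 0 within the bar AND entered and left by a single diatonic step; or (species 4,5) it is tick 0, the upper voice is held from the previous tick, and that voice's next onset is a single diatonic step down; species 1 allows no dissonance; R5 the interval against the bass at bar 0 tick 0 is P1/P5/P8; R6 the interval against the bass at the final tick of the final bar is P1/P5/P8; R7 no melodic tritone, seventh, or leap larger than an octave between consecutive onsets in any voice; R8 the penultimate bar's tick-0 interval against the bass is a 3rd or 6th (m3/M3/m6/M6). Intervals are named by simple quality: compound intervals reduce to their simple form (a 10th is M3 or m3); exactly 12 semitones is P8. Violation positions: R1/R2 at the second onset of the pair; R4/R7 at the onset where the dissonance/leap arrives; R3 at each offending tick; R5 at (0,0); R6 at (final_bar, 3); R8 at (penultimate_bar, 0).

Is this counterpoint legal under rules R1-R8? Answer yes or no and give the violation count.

bar 0: v0=F3 v1=F4 v2=C5 v3=A4 (M3)
bar 1: v0=E3 v1=C4 v2=D4 v3=B3 (P5)
bar 2: v0=G3 v1=E4 v2=B4 v3=D4 (P5)
bar 3: v0=E3 v1=A4 v2=D4 v3=B3 (P5)
bar 4: v0=D3 v1=D4 v2=E4 v3=A3 (P5)
bar 5: v0=F3 v1=G3 v2=A4 v3=A4 (M3)
bar 6: v0=E3 v1=F3 v2=D4 v3=B3 (P5)
bar 7: v0=G3 v1=E4 v2=B4 v3=G4 (P8)
bar 8: v0=F3 v1=F4 v2=C5 v3=A4 (M3)
  R3 @ bar0.0: C5 above A4
  R5 @ bar0.0: opens on M3
  R3 @ bar0.1: C5 above A4
  R3 @ bar0.2: C5 above A4
  R3 @ bar0.3: C5 above A4
  R2 @ bar1.0: F3/A4 M3 -> E3/B3 P5 similar
  R3 @ bar1.0: D4 above B3
  R4 @ bar1.0: E3/D4 m7 untreated
  R7 @ bar1.0: C5->D4 leap 10st
  R7 @ bar1.0: A4->B3 leap 10st
  R3 @ bar1.1: D4 above B3
  R3 @ bar1.2: D4 above B3
  R3 @ bar1.3: D4 above B3
  R1 @ bar2.0: E3/B3 P5 -> G3/D4 P5 similar
  R2 @ bar2.0: C4/D4 M2 -> E4/B4 P5 similar
  R3 @ bar2.0: B4 above D4
  R3 @ bar2.1: B4 above D4
  R3 @ bar2.2: B4 above D4
  R3 @ bar2.3: B4 above D4
  R1 @ bar3.0: G3/D4 P5 -> E3/B3 P5 similar
  R3 @ bar3.0: A4 above D4
  R3 @ bar3.0: D4 above B3
  R4 @ bar3.0: E3/A4 P4 untreated
  R4 @ bar3.0: E3/D4 m7 untreated
  R3 @ bar3.1: A4 above D4
  R3 @ bar3.1: D4 above B3
  R3 @ bar3.2: A4 above D4
  R3 @ bar3.2: D4 above B3
  R3 @ bar3.3: A4 above D4
  R3 @ bar3.3: D4 above B3
  R1 @ bar4.0: E3/B3 P5 -> D3/A3 P5 similar
  R2 @ bar4.0: E3/A4 P4 -> D3/D4 P8 similar
  R3 @ bar4.0: E4 above A3
  R4 @ bar4.0: D3/E4 M2 untreated
  R3 @ bar4.1: E4 above A3
  R3 @ bar4.2: E4 above A3
  R3 @ bar4.3: E4 above A3
  R2 @ bar5.0: E4/A3 P5 -> A4/A4 P1 similar
  R4 @ bar5.0: F3/G3 M2 untreated
  R2 @ bar6.0: F3/A4 M3 -> E3/B3 P5 similar
  R3 @ bar6.0: D4 above B3
  R4 @ bar6.0: E3/F3 m2 untreated
  R4 @ bar6.0: E3/D4 m7 untreated
  R7 @ bar6.0: A4->B3 leap 10st
  R3 @ bar6.1: D4 above B3
  R3 @ bar6.2: D4 above B3
  R3 @ bar6.3: D4 above B3
  R2 @ bar7.0: E3/B3 P5 -> G3/G4 P8 similar
  R2 @ bar7.0: F3/D4 M6 -> E4/B4 P5 similar
  R3 @ bar7.0: B4 above G4
  R7 @ bar7.0: F3->E4 leap 11st
  R8 @ bar7.0: penult P8 not 3rd/6th
  R3 @ bar7.1: B4 above G4
  R3 @ bar7.2: B4 above G4
  R3 @ bar7.3: B4 above G4
  R1 @ bar8.0: E4/B4 P5 -> F4/C5 P5 similar
  R3 @ bar8.0: C5 above A4
  R3 @ bar8.1: C5 above A4
  R3 @ bar8.2: C5 above A4
  R3 @ bar8.3: C5 above A4
  R6 @ bar8.3: closes on M3

No (61 violations)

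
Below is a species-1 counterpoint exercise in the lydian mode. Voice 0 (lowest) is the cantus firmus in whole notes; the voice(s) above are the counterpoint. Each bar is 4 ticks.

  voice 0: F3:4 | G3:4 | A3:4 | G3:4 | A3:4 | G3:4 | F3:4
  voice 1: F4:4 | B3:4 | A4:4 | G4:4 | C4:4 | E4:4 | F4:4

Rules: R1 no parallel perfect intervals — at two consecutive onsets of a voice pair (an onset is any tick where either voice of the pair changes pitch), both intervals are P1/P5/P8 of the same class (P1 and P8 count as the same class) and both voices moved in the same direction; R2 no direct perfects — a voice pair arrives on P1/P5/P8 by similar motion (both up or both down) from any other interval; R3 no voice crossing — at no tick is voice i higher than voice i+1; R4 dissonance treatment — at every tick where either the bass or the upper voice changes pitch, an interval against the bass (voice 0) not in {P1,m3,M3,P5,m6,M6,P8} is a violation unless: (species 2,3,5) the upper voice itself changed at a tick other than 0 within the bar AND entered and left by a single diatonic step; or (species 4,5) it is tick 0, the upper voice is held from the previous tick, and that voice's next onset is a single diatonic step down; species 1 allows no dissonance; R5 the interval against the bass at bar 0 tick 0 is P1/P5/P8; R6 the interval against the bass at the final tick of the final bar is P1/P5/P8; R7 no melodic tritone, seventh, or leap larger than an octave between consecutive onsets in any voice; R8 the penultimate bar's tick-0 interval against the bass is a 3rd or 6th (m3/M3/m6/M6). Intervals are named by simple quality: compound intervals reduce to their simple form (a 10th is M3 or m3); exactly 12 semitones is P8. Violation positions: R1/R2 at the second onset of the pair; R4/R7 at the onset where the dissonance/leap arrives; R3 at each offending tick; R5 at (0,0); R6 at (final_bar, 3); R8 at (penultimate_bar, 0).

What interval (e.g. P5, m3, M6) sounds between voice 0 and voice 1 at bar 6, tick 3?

voice 0=F3 voice 1=F4 -> P8

P8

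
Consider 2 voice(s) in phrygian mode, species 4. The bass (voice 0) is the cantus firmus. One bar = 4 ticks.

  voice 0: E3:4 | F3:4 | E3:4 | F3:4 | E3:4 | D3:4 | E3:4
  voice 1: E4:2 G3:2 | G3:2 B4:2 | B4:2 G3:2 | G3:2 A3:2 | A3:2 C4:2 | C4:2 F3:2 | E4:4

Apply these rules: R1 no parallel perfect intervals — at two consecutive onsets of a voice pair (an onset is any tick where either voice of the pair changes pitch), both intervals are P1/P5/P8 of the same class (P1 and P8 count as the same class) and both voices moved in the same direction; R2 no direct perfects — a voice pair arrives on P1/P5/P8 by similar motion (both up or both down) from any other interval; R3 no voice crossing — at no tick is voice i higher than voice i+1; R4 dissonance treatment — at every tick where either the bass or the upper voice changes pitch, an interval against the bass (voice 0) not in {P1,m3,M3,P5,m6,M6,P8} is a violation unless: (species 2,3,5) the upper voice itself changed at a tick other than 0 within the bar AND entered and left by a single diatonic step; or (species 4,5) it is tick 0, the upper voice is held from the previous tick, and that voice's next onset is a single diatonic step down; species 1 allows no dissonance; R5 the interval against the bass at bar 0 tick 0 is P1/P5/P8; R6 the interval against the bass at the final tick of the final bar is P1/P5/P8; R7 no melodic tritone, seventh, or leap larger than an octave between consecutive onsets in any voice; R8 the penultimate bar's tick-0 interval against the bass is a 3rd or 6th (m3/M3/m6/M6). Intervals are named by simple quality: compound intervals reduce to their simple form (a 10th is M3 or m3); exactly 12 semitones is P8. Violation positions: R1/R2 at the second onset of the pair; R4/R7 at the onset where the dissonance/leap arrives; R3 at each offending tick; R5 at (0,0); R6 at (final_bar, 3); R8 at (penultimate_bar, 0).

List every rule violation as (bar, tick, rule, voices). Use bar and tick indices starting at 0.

(1, 0, R4, (0, 1))
(1, 2, R4, (0, 1))
(1, 2, R7, (1,))
(2, 2, R7, (1,))
(3, 0, R4, (0, 1))
(4, 0, R4, (0, 1))
(5, 0, R4, (0, 1))
(5, 0, R8, (0, 1))
(6, 0, R2, (0, 1))
(6, 0, R7, (1,))

bar 0: v0=E3 v1=E4 downbeat P8
bar 1: v0=F3 v1=G3 downbeat M2
bar 2: v0=E3 v1=B4 downbeat P5
bar 3: v0=F3 v1=G3 downbeat M2
bar 4: v0=E3 v1=A3 downbeat P4
bar 5: v0=D3 v1=C4 downbeat m7
bar 6: v0=E3 v1=E4 downbeat P8
  -> R4 @ bar 1 tick 0 v(0, 1): F3/G3 M2 untreated
  -> R4 @ bar 1 tick 2 v(0, 1): F3/B4 TT untreated
  -> R7 @ bar 1 tick 2 v(1,): G3->B4 leap 16st
  -> R7 @ bar 2 tick 2 v(1,): B4->G3 leap 16st
  -> R4 @ bar 3 tick 0 v(0, 1): F3/G3 M2 untreated
  -> R4 @ bar 4 tick 0 v(0, 1): E3/A3 P4 untreated
  -> R4 @ bar 5 tick 0 v(0, 1): D3/C4 m7 untreated
  -> R8 @ bar 5 tick 0 v(0, 1): penult m7 not 3rd/6th
  -> R2 @ bar 6 tick 0 v(0, 1): D3/F3 m3 -> E3/E4 P8 similar
  -> R7 @ bar 6 tick 0 v(1,): F3->E4 leap 11st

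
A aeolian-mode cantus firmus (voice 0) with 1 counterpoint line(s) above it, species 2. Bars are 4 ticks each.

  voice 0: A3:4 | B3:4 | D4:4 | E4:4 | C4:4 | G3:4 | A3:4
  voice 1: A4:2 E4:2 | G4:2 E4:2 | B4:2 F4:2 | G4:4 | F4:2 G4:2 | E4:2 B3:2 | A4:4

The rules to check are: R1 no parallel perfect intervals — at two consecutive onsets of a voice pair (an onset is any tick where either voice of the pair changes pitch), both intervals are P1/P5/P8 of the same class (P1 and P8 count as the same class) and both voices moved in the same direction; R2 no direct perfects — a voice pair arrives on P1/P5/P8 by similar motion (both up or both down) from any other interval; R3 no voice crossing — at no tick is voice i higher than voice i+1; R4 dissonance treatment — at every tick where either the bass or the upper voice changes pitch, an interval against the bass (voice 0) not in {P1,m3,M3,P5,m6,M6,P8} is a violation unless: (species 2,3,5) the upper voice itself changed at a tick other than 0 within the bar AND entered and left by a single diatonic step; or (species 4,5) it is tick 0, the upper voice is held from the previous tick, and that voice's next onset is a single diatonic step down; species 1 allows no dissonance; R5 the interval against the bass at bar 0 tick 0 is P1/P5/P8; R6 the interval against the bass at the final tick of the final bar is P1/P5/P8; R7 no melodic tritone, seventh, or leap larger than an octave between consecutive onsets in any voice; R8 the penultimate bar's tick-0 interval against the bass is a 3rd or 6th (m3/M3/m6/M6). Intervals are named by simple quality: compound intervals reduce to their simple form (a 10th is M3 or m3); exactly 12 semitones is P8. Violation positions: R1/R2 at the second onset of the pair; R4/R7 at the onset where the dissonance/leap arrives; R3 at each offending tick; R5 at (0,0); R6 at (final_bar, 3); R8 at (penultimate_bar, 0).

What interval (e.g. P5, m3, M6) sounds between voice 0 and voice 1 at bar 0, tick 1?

P8

voice 0=A3 voice 1=A4 -> P8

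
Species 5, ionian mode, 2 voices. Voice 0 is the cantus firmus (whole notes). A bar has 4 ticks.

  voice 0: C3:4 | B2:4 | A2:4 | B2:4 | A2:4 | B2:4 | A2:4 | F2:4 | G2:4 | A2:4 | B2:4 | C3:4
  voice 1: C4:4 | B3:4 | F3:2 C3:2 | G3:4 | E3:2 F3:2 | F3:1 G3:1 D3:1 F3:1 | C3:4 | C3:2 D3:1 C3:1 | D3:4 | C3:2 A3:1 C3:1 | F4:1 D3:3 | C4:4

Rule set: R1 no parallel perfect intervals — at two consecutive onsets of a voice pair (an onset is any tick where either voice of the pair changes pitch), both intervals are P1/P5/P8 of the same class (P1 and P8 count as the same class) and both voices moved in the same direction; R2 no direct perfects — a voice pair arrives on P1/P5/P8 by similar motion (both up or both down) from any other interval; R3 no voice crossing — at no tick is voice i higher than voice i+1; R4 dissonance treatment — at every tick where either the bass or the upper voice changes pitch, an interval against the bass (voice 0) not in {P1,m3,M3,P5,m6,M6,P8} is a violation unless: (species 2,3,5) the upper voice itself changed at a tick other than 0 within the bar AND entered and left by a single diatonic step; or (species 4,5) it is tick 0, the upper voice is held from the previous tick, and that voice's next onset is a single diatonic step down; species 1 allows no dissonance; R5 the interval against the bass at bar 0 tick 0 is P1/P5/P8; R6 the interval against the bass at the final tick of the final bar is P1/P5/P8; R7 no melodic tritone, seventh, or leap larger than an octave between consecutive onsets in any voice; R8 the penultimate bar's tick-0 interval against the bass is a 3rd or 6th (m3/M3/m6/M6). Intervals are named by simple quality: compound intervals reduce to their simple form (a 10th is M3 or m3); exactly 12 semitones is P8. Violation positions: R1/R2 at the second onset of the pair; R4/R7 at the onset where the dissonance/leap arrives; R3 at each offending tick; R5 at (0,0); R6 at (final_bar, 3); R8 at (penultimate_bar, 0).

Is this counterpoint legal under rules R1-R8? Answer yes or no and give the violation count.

No (12 violations)

bar 0: v0=C3 v1=C4 (P8)
bar 1: v0=B2 v1=B3 (P8)
bar 2: v0=A2 v1=F3 (m6)
bar 3: v0=B2 v1=G3 (m6)
bar 4: v0=A2 v1=E3 (P5)
bar 5: v0=B2 v1=F3 (TT)
bar 6: v0=A2 v1=C3 (m3)
bar 7: v0=F2 v1=C3 (P5)
bar 8: v0=G2 v1=D3 (P5)
bar 9: v0=A2 v1=C3 (m3)
bar 10: v0=B2 v1=F4 (TT)
bar 11: v0=C3 v1=C4 (P8)
  R1 @ bar1.0: C3/C4 P8 -> B2/B3 P8 similar
  R7 @ bar2.0: B3->F3 leap 6st
  R2 @ bar4.0: B2/G3 m6 -> A2/E3 P5 similar
  R4 @ bar5.0: B2/F3 TT untreated
  R4 @ bar5.3: B2/F3 TT untreated
  R1 @ bar8.0: F2/C3 P5 -> G2/D3 P5 similar
  R4 @ bar10.0: B2/F4 TT untreated
  R7 @ bar10.0: C3->F4 leap 17st
  R8 @ bar10.0: penult TT not 3rd/6th
  R7 @ bar10.1: F4->D3 leap 15st
  R2 @ bar11.0: B2/D3 m3 -> C3/C4 P8 similar
  R7 @ bar11.0: D3->C4 leap 10st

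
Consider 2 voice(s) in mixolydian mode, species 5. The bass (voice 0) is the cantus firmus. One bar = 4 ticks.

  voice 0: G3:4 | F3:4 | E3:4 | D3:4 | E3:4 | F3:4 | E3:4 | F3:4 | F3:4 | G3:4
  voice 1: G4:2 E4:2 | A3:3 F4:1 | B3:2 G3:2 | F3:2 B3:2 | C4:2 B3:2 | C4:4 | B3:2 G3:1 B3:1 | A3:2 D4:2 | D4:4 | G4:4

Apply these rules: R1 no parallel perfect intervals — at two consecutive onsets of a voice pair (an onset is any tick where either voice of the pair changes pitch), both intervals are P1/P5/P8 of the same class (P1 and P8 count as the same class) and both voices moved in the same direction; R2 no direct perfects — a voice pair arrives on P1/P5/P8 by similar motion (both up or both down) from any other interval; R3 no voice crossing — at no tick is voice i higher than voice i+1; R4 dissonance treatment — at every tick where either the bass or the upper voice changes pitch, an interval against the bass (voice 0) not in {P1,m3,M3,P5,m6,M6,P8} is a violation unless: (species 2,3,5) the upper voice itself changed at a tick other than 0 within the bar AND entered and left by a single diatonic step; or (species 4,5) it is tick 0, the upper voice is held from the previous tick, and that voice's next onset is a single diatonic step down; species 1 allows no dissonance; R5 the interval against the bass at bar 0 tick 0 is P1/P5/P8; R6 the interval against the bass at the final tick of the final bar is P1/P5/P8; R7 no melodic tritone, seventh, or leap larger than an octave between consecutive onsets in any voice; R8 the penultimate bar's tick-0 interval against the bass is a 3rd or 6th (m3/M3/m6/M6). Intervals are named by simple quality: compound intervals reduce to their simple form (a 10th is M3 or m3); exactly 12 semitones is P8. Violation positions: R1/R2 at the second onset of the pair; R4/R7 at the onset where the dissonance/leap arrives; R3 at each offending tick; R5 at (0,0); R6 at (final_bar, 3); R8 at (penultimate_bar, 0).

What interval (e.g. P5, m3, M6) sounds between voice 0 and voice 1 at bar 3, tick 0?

voice 0=D3 voice 1=F3 -> m3

m3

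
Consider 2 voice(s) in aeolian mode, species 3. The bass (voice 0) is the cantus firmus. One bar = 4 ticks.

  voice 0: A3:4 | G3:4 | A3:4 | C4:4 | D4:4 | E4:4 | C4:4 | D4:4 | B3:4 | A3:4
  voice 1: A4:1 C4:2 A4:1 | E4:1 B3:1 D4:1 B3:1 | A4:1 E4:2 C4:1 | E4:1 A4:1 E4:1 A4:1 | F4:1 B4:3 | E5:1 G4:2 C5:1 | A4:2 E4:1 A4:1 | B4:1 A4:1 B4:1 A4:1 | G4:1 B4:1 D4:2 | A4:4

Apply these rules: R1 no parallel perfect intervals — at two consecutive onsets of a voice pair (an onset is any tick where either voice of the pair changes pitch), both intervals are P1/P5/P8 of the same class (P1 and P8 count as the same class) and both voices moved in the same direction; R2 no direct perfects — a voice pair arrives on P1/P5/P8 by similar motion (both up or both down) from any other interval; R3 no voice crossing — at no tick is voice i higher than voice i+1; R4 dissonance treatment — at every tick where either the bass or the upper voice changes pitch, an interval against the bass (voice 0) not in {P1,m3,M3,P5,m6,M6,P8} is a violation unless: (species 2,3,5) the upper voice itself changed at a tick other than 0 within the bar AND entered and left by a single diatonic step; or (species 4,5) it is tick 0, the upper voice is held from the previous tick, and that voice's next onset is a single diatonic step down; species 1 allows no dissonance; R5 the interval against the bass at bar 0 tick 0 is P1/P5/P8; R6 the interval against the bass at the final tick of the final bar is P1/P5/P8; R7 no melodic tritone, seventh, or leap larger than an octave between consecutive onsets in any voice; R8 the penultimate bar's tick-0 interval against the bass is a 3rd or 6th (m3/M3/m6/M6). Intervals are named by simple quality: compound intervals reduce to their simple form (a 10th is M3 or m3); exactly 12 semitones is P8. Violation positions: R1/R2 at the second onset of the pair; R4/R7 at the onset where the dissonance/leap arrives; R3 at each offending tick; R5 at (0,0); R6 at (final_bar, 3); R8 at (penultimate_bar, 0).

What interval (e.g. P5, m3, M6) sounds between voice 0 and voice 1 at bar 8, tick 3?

voice 0=B3 voice 1=D4 -> m3

m3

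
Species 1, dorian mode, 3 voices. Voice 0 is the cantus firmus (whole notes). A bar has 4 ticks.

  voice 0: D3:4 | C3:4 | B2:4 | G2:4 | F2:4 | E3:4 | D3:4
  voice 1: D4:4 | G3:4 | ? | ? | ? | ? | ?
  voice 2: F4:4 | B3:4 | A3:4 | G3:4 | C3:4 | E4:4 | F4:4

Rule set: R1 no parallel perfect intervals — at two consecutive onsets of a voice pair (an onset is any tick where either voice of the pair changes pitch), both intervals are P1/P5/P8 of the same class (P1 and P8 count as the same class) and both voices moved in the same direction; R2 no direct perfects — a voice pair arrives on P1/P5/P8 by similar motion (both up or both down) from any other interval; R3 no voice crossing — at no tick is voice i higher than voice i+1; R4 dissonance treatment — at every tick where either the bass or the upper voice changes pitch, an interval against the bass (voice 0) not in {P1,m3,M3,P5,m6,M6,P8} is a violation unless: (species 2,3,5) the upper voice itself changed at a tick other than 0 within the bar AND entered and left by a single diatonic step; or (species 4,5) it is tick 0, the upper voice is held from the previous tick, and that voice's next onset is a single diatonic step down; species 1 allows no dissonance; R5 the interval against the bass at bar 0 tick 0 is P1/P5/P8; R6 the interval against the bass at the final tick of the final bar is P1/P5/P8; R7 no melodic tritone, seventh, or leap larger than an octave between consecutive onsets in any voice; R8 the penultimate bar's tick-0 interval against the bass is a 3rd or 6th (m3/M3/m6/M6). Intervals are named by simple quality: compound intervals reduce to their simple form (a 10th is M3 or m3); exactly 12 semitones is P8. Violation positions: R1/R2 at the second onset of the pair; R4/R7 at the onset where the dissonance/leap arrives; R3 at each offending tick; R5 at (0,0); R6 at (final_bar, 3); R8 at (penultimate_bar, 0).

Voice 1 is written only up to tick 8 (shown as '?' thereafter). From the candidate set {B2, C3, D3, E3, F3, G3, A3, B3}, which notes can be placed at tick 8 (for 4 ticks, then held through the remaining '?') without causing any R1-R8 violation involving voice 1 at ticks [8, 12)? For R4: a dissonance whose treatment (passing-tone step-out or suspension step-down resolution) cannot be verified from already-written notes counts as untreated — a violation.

B2: violates R2
C3: violates R4
D3: violates R2
E3: violates R4
F3: violates R4
G3: legal
A3: violates R4
B3: violates R3

{G3}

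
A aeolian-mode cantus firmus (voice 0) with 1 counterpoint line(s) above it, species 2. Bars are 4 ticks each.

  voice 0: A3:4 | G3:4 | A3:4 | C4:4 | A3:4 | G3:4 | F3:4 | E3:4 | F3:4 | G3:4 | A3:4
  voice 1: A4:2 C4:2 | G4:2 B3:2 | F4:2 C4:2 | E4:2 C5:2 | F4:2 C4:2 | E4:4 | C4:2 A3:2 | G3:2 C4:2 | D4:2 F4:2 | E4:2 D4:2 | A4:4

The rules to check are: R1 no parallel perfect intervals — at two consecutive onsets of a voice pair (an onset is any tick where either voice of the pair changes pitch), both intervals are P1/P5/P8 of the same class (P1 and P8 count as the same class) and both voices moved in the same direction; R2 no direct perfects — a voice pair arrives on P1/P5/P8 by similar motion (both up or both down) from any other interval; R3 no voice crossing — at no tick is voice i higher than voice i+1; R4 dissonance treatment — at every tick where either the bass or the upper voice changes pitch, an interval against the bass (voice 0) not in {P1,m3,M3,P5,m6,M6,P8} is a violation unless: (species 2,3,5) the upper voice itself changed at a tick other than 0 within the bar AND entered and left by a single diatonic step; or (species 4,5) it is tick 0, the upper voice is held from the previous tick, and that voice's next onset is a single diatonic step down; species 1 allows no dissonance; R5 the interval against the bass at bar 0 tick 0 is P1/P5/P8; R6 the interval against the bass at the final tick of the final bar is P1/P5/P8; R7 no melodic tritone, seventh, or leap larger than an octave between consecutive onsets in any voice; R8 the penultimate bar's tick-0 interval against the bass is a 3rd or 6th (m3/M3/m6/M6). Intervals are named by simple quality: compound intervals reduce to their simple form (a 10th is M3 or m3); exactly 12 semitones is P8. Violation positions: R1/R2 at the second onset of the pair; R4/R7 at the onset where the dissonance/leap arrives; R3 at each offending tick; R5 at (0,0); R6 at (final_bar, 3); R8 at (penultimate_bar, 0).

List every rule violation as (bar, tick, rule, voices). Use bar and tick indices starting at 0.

(2, 0, R7, (1,))
(6, 0, R2, (0, 1))
(10, 0, R2, (0, 1))

bar 0: v0=A3 v1=A4 downbeat P8
bar 1: v0=G3 v1=G4 downbeat P8
bar 2: v0=A3 v1=F4 downbeat m6
bar 3: v0=C4 v1=E4 downbeat M3
bar 4: v0=A3 v1=F4 downbeat m6
bar 5: v0=G3 v1=E4 downbeat M6
bar 6: v0=F3 v1=C4 downbeat P5
bar 7: v0=E3 v1=G3 downbeat m3
bar 8: v0=F3 v1=D4 downbeat M6
bar 9: v0=G3 v1=E4 downbeat M6
bar 10: v0=A3 v1=A4 downbeat P8
  -> R7 @ bar 2 tick 0 v(1,): B3->F4 leap 6st
  -> R2 @ bar 6 tick 0 v(0, 1): G3/E4 M6 -> F3/C4 P5 similar
  -> R2 @ bar 10 tick 0 v(0, 1): G3/D4 P5 -> A3/A4 P8 similar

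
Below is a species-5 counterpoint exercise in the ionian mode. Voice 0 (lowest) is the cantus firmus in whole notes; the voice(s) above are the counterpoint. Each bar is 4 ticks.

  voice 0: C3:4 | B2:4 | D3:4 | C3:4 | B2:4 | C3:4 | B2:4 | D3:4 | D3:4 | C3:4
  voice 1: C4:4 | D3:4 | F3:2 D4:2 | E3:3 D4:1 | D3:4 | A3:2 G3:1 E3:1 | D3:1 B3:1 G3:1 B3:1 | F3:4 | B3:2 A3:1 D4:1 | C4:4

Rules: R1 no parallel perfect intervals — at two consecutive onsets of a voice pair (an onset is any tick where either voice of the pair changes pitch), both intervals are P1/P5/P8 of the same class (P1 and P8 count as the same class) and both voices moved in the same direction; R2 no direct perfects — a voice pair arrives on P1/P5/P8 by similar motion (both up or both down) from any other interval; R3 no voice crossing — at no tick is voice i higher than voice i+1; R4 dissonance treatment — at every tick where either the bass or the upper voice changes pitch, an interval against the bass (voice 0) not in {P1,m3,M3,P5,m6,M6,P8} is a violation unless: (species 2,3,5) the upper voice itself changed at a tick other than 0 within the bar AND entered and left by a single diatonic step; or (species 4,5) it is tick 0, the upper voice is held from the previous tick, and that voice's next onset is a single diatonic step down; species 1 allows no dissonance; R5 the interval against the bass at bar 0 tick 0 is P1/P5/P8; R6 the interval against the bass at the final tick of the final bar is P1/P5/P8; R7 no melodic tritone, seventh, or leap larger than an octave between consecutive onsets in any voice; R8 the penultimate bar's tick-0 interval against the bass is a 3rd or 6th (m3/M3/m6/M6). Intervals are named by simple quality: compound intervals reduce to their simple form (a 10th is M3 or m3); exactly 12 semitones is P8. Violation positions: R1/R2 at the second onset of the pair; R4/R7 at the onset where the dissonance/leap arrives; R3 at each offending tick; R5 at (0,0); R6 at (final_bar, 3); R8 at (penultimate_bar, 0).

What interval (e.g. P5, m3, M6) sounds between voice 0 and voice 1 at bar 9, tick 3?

voice 0=C3 voice 1=C4 -> P8

P8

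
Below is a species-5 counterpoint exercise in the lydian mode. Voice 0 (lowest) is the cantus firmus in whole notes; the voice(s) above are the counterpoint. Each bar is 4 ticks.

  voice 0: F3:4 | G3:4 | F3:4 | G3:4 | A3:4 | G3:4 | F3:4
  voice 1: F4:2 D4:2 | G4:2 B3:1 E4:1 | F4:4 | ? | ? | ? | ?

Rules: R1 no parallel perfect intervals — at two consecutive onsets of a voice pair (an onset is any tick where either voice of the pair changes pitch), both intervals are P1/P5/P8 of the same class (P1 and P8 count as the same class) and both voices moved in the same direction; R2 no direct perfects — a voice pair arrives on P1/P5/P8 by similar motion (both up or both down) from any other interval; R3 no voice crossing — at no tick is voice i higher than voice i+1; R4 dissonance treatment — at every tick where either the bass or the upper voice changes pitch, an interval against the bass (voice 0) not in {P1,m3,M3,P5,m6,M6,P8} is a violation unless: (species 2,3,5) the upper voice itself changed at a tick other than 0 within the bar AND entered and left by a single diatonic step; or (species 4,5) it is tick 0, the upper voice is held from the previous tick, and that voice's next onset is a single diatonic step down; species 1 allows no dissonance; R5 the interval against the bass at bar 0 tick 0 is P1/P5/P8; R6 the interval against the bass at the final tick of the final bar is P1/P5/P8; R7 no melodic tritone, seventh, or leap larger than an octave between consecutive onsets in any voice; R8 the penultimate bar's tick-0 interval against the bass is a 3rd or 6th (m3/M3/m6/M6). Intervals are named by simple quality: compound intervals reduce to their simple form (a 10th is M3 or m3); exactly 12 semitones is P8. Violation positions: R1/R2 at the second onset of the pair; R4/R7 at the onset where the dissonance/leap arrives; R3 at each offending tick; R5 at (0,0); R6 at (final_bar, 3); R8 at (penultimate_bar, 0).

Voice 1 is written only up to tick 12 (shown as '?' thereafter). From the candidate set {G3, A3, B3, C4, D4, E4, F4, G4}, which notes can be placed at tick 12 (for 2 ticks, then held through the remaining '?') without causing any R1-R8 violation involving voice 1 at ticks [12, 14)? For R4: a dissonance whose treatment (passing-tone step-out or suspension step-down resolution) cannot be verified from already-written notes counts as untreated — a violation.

{D4, E4}

G3: violates R7
A3: violates R4
B3: violates R7
C4: violates R4
D4: legal
E4: legal
F4: violates R4
G4: violates R1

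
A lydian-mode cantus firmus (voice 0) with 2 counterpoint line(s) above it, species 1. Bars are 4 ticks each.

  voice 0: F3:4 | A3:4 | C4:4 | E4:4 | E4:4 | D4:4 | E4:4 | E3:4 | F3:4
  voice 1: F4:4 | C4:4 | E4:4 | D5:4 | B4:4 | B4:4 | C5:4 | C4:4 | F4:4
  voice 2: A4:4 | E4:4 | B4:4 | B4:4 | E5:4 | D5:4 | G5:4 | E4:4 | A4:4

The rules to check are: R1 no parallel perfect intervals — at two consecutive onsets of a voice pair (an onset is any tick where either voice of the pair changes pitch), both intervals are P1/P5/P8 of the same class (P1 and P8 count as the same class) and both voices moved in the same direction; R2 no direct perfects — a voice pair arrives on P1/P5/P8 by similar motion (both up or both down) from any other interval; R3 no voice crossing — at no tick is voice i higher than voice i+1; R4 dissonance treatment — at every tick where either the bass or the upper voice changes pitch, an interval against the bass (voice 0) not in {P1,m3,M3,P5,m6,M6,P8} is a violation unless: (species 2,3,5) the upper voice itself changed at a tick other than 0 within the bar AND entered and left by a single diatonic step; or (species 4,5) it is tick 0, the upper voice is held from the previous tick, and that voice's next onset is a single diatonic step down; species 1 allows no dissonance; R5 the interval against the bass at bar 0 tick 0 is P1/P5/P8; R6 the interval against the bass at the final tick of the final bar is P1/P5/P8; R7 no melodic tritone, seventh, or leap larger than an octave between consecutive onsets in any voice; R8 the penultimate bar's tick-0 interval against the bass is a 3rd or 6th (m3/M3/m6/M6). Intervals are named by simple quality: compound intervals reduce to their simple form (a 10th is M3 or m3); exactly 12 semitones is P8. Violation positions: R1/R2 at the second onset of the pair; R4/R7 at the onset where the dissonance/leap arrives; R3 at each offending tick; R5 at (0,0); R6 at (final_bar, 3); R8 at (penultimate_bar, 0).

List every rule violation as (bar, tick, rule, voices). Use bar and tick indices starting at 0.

bar 0: v0=F3 v1=F4 v2=A4 downbeat M3
bar 1: v0=A3 v1=C4 v2=E4 downbeat P5
bar 2: v0=C4 v1=E4 v2=B4 downbeat M7
bar 3: v0=E4 v1=D5 v2=B4 downbeat P5
bar 4: v0=E4 v1=B4 v2=E5 downbeat P8
bar 5: v0=D4 v1=B4 v2=D5 downbeat P8
bar 6: v0=E4 v1=C5 v2=G5 downbeat m3
bar 7: v0=E3 v1=C4 v2=E4 downbeat P8
bar 8: v0=F3 v1=F4 v2=A4 downbeat M3
  -> R5 @ bar 0 tick 0 v(0, 2): opens on M3
  -> R2 @ bar 2 tick 0 v(1, 2): C4/E4 M3 -> E4/B4 P5 similar
  -> R4 @ bar 2 tick 0 v(0, 2): C4/B4 M7 untreated
  -> R3 @ bar 3 tick 0 v(1, 2): D5 above B4
  -> R4 @ bar 3 tick 0 v(0, 1): E4/D5 m7 untreated
  -> R7 @ bar 3 tick 0 v(1,): E4->D5 leap 10st
  -> R3 @ bar 3 tick 1 v(1, 2): D5 above B4
  -> R3 @ bar 3 tick 2 v(1, 2): D5 above B4
  -> R3 @ bar 3 tick 3 v(1, 2): D5 above B4
  -> R1 @ bar 5 tick 0 v(0, 2): E4/E5 P8 -> D4/D5 P8 similar
  -> R2 @ bar 6 tick 0 v(1, 2): B4/D5 m3 -> C5/G5 P5 similar
  -> R2 @ bar 7 tick 0 v(0, 2): E4/G5 m3 -> E3/E4 P8 similar
  -> R7 @ bar 7 tick 0 v(2,): G5->E4 leap 15st
  -> R8 @ bar 7 tick 0 v(0, 2): penult P8 not 3rd/6th
  -> R2 @ bar 8 tick 0 v(0, 1): E3/C4 m6 -> F3/F4 P8 similar
  -> R6 @ bar 8 tick 3 v(0, 2): closes on M3

(0, 0, R5, (0, 2))
(2, 0, R2, (1, 2))
(2, 0, R4, (0, 2))
(3, 0, R3, (1, 2))
(3, 0, R4, (0, 1))
(3, 0, R7, (1,))
(3, 1, R3, (1, 2))
(3, 2, R3, (1, 2))
(3, 3, R3, (1, 2))
(5, 0, R1, (0, 2))
(6, 0, R2, (1, 2))
(7, 0, R2, (0, 2))
(7, 0, R7, (2,))
(7, 0, R8, (0, 2))
(8, 0, R2, (0, 1))
(8, 3, R6, (0, 2))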